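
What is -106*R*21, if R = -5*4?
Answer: 44520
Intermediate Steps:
R = -20
-106*R*21 = -(-2120)*21 = -106*(-420) = 44520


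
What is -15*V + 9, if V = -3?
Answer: 54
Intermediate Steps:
-15*V + 9 = -15*(-3) + 9 = 45 + 9 = 54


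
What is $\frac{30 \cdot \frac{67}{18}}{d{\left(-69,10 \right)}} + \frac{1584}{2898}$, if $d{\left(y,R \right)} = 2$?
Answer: $\frac{54463}{966} \approx 56.38$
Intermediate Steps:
$\frac{30 \cdot \frac{67}{18}}{d{\left(-69,10 \right)}} + \frac{1584}{2898} = \frac{30 \cdot \frac{67}{18}}{2} + \frac{1584}{2898} = 30 \cdot 67 \cdot \frac{1}{18} \cdot \frac{1}{2} + 1584 \cdot \frac{1}{2898} = 30 \cdot \frac{67}{18} \cdot \frac{1}{2} + \frac{88}{161} = \frac{335}{3} \cdot \frac{1}{2} + \frac{88}{161} = \frac{335}{6} + \frac{88}{161} = \frac{54463}{966}$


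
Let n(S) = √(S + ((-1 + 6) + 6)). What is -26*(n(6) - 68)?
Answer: 1768 - 26*√17 ≈ 1660.8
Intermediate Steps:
n(S) = √(11 + S) (n(S) = √(S + (5 + 6)) = √(S + 11) = √(11 + S))
-26*(n(6) - 68) = -26*(√(11 + 6) - 68) = -26*(√17 - 68) = -26*(-68 + √17) = 1768 - 26*√17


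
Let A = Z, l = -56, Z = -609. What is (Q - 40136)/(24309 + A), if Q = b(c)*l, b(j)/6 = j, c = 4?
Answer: -2074/1185 ≈ -1.7502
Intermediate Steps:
b(j) = 6*j
A = -609
Q = -1344 (Q = (6*4)*(-56) = 24*(-56) = -1344)
(Q - 40136)/(24309 + A) = (-1344 - 40136)/(24309 - 609) = -41480/23700 = -41480*1/23700 = -2074/1185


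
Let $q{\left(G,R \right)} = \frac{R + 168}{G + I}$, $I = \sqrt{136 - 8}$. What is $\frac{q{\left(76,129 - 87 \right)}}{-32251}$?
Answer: $- \frac{1995}{22769206} + \frac{105 \sqrt{2}}{11384603} \approx -7.4575 \cdot 10^{-5}$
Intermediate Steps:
$I = 8 \sqrt{2}$ ($I = \sqrt{128} = 8 \sqrt{2} \approx 11.314$)
$q{\left(G,R \right)} = \frac{168 + R}{G + 8 \sqrt{2}}$ ($q{\left(G,R \right)} = \frac{R + 168}{G + 8 \sqrt{2}} = \frac{168 + R}{G + 8 \sqrt{2}}$)
$\frac{q{\left(76,129 - 87 \right)}}{-32251} = \frac{\frac{1}{76 + 8 \sqrt{2}} \left(168 + \left(129 - 87\right)\right)}{-32251} = \frac{168 + 42}{76 + 8 \sqrt{2}} \left(- \frac{1}{32251}\right) = \frac{1}{76 + 8 \sqrt{2}} \cdot 210 \left(- \frac{1}{32251}\right) = \frac{210}{76 + 8 \sqrt{2}} \left(- \frac{1}{32251}\right) = - \frac{210}{32251 \left(76 + 8 \sqrt{2}\right)}$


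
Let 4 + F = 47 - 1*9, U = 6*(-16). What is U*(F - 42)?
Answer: 768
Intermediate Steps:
U = -96
F = 34 (F = -4 + (47 - 1*9) = -4 + (47 - 9) = -4 + 38 = 34)
U*(F - 42) = -96*(34 - 42) = -96*(-8) = 768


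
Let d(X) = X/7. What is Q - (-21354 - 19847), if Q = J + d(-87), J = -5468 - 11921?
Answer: 166597/7 ≈ 23800.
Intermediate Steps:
J = -17389
d(X) = X/7 (d(X) = X*(⅐) = X/7)
Q = -121810/7 (Q = -17389 + (⅐)*(-87) = -17389 - 87/7 = -121810/7 ≈ -17401.)
Q - (-21354 - 19847) = -121810/7 - (-21354 - 19847) = -121810/7 - 1*(-41201) = -121810/7 + 41201 = 166597/7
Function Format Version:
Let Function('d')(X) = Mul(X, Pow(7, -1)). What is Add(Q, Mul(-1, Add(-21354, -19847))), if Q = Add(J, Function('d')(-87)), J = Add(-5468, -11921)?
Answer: Rational(166597, 7) ≈ 23800.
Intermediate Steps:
J = -17389
Function('d')(X) = Mul(Rational(1, 7), X) (Function('d')(X) = Mul(X, Rational(1, 7)) = Mul(Rational(1, 7), X))
Q = Rational(-121810, 7) (Q = Add(-17389, Mul(Rational(1, 7), -87)) = Add(-17389, Rational(-87, 7)) = Rational(-121810, 7) ≈ -17401.)
Add(Q, Mul(-1, Add(-21354, -19847))) = Add(Rational(-121810, 7), Mul(-1, Add(-21354, -19847))) = Add(Rational(-121810, 7), Mul(-1, -41201)) = Add(Rational(-121810, 7), 41201) = Rational(166597, 7)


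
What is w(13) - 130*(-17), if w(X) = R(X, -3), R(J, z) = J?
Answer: 2223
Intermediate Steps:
w(X) = X
w(13) - 130*(-17) = 13 - 130*(-17) = 13 + 2210 = 2223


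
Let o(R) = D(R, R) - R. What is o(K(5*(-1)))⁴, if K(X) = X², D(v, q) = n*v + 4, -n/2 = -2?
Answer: 38950081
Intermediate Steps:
n = 4 (n = -2*(-2) = 4)
D(v, q) = 4 + 4*v (D(v, q) = 4*v + 4 = 4 + 4*v)
o(R) = 4 + 3*R (o(R) = (4 + 4*R) - R = 4 + 3*R)
o(K(5*(-1)))⁴ = (4 + 3*(5*(-1))²)⁴ = (4 + 3*(-5)²)⁴ = (4 + 3*25)⁴ = (4 + 75)⁴ = 79⁴ = 38950081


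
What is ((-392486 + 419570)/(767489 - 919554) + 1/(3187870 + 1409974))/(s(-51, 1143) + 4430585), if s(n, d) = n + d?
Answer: -124527854831/3098500695034761220 ≈ -4.0190e-8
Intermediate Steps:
s(n, d) = d + n
((-392486 + 419570)/(767489 - 919554) + 1/(3187870 + 1409974))/(s(-51, 1143) + 4430585) = ((-392486 + 419570)/(767489 - 919554) + 1/(3187870 + 1409974))/((1143 - 51) + 4430585) = (27084/(-152065) + 1/4597844)/(1092 + 4430585) = (27084*(-1/152065) + 1/4597844)/4431677 = (-27084/152065 + 1/4597844)*(1/4431677) = -124527854831/699171147860*1/4431677 = -124527854831/3098500695034761220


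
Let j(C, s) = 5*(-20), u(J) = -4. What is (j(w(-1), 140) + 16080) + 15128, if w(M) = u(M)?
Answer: 31108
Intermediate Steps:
w(M) = -4
j(C, s) = -100
(j(w(-1), 140) + 16080) + 15128 = (-100 + 16080) + 15128 = 15980 + 15128 = 31108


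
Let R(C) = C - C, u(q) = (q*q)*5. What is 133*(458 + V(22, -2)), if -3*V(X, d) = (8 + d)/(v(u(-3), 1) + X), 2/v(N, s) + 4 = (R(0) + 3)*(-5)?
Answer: 12667585/208 ≈ 60902.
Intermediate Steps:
u(q) = 5*q**2 (u(q) = q**2*5 = 5*q**2)
R(C) = 0
v(N, s) = -2/19 (v(N, s) = 2/(-4 + (0 + 3)*(-5)) = 2/(-4 + 3*(-5)) = 2/(-4 - 15) = 2/(-19) = 2*(-1/19) = -2/19)
V(X, d) = -(8 + d)/(3*(-2/19 + X))
133*(458 + V(22, -2)) = 133*(458 + 19*(-8 - 1*(-2))/(3*(-2 + 19*22))) = 133*(458 + 19*(-8 + 2)/(3*(-2 + 418))) = 133*(458 + (19/3)*(-6)/416) = 133*(458 + (19/3)*(1/416)*(-6)) = 133*(458 - 19/208) = 133*(95245/208) = 12667585/208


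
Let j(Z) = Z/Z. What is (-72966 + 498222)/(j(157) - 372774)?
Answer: -425256/372773 ≈ -1.1408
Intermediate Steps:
j(Z) = 1
(-72966 + 498222)/(j(157) - 372774) = (-72966 + 498222)/(1 - 372774) = 425256/(-372773) = 425256*(-1/372773) = -425256/372773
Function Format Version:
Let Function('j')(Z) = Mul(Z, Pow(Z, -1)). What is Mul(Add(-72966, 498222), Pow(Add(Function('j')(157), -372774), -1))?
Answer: Rational(-425256, 372773) ≈ -1.1408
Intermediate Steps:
Function('j')(Z) = 1
Mul(Add(-72966, 498222), Pow(Add(Function('j')(157), -372774), -1)) = Mul(Add(-72966, 498222), Pow(Add(1, -372774), -1)) = Mul(425256, Pow(-372773, -1)) = Mul(425256, Rational(-1, 372773)) = Rational(-425256, 372773)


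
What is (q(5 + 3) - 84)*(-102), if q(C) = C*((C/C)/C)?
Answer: 8466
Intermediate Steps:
q(C) = 1 (q(C) = C*(1/C) = C/C = 1)
(q(5 + 3) - 84)*(-102) = (1 - 84)*(-102) = -83*(-102) = 8466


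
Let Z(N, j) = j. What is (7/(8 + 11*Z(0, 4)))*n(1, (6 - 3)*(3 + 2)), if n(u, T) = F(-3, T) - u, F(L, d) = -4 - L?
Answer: -7/26 ≈ -0.26923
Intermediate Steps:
n(u, T) = -1 - u (n(u, T) = (-4 - 1*(-3)) - u = (-4 + 3) - u = -1 - u)
(7/(8 + 11*Z(0, 4)))*n(1, (6 - 3)*(3 + 2)) = (7/(8 + 11*4))*(-1 - 1*1) = (7/(8 + 44))*(-1 - 1) = (7/52)*(-2) = -7/26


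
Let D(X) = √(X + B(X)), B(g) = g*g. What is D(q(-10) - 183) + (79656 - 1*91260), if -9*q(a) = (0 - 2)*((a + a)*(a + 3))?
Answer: -11604 + √1856386/9 ≈ -11453.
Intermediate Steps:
B(g) = g²
q(a) = 4*a*(3 + a)/9 (q(a) = -(0 - 2)*(a + a)*(a + 3)/9 = -(-2)*(2*a)*(3 + a)/9 = -(-2)*2*a*(3 + a)/9 = -(-4)*a*(3 + a)/9 = 4*a*(3 + a)/9)
D(X) = √(X + X²)
D(q(-10) - 183) + (79656 - 1*91260) = √(((4/9)*(-10)*(3 - 10) - 183)*(1 + ((4/9)*(-10)*(3 - 10) - 183))) + (79656 - 1*91260) = √(((4/9)*(-10)*(-7) - 183)*(1 + ((4/9)*(-10)*(-7) - 183))) + (79656 - 91260) = √((280/9 - 183)*(1 + (280/9 - 183))) - 11604 = √(-1367*(1 - 1367/9)/9) - 11604 = √(-1367/9*(-1358/9)) - 11604 = √(1856386/81) - 11604 = √1856386/9 - 11604 = -11604 + √1856386/9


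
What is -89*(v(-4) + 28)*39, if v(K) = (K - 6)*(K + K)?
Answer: -374868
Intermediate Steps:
v(K) = 2*K*(-6 + K) (v(K) = (-6 + K)*(2*K) = 2*K*(-6 + K))
-89*(v(-4) + 28)*39 = -89*(2*(-4)*(-6 - 4) + 28)*39 = -89*(2*(-4)*(-10) + 28)*39 = -89*(80 + 28)*39 = -9612*39 = -89*4212 = -374868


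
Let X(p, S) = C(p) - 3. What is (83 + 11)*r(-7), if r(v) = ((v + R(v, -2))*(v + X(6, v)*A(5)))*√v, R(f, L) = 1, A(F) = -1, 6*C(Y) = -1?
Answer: 2162*I*√7 ≈ 5720.1*I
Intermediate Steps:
C(Y) = -⅙ (C(Y) = (⅙)*(-1) = -⅙)
X(p, S) = -19/6 (X(p, S) = -⅙ - 3 = -19/6)
r(v) = √v*(1 + v)*(19/6 + v) (r(v) = ((v + 1)*(v - 19/6*(-1)))*√v = ((1 + v)*(v + 19/6))*√v = ((1 + v)*(19/6 + v))*√v = √v*(1 + v)*(19/6 + v))
(83 + 11)*r(-7) = (83 + 11)*(√(-7)*(19 + 6*(-7)² + 25*(-7))/6) = 94*((I*√7)*(19 + 6*49 - 175)/6) = 94*((I*√7)*(19 + 294 - 175)/6) = 94*((⅙)*(I*√7)*138) = 94*(23*I*√7) = 2162*I*√7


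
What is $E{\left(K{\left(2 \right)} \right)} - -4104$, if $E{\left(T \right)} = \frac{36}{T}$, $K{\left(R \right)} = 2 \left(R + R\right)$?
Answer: $\frac{8217}{2} \approx 4108.5$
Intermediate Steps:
$K{\left(R \right)} = 4 R$ ($K{\left(R \right)} = 2 \cdot 2 R = 4 R$)
$E{\left(K{\left(2 \right)} \right)} - -4104 = \frac{36}{4 \cdot 2} - -4104 = \frac{36}{8} + 4104 = 36 \cdot \frac{1}{8} + 4104 = \frac{9}{2} + 4104 = \frac{8217}{2}$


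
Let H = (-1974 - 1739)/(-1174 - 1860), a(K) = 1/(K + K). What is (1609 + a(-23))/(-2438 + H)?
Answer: -37425907/56681039 ≈ -0.66029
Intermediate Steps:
a(K) = 1/(2*K)
H = 3713/3034 (H = -3713/(-3034) = -3713*(-1/3034) = 3713/3034 ≈ 1.2238)
(1609 + a(-23))/(-2438 + H) = (1609 + (1/2)/(-23))/(-2438 + 3713/3034) = (1609 + (1/2)*(-1/23))/(-7393179/3034) = (1609 - 1/46)*(-3034/7393179) = (74013/46)*(-3034/7393179) = -37425907/56681039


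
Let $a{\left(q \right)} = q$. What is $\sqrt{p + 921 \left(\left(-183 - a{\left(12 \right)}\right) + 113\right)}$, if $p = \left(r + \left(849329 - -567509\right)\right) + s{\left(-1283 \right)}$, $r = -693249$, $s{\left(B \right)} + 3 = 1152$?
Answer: $32 \sqrt{634} \approx 805.74$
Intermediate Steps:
$s{\left(B \right)} = 1149$ ($s{\left(B \right)} = -3 + 1152 = 1149$)
$p = 724738$ ($p = \left(-693249 + \left(849329 - -567509\right)\right) + 1149 = \left(-693249 + \left(849329 + 567509\right)\right) + 1149 = \left(-693249 + 1416838\right) + 1149 = 723589 + 1149 = 724738$)
$\sqrt{p + 921 \left(\left(-183 - a{\left(12 \right)}\right) + 113\right)} = \sqrt{724738 + 921 \left(\left(-183 - 12\right) + 113\right)} = \sqrt{724738 + 921 \left(-195 + 113\right)} = \sqrt{724738 + 921 \left(-82\right)} = \sqrt{724738 - 75522} = \sqrt{649216} = 32 \sqrt{634}$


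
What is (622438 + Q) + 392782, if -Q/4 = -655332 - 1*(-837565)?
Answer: 286288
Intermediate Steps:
Q = -728932 (Q = -4*(-655332 - 1*(-837565)) = -4*(-655332 + 837565) = -4*182233 = -728932)
(622438 + Q) + 392782 = (622438 - 728932) + 392782 = -106494 + 392782 = 286288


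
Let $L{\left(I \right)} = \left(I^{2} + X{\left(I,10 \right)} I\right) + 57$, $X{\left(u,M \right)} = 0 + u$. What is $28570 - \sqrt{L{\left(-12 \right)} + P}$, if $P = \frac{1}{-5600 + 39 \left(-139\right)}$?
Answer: $28570 - \frac{2 \sqrt{10476132781}}{11021} \approx 28551.0$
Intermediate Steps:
$X{\left(u,M \right)} = u$
$L{\left(I \right)} = 57 + 2 I^{2}$ ($L{\left(I \right)} = \left(I^{2} + I I\right) + 57 = \left(I^{2} + I^{2}\right) + 57 = 2 I^{2} + 57 = 57 + 2 I^{2}$)
$P = - \frac{1}{11021}$ ($P = \frac{1}{-5600 - 5421} = \frac{1}{-11021} = - \frac{1}{11021} \approx -9.0736 \cdot 10^{-5}$)
$28570 - \sqrt{L{\left(-12 \right)} + P} = 28570 - \sqrt{\left(57 + 2 \left(-12\right)^{2}\right) - \frac{1}{11021}} = 28570 - \sqrt{\left(57 + 2 \cdot 144\right) - \frac{1}{11021}} = 28570 - \sqrt{\left(57 + 288\right) - \frac{1}{11021}} = 28570 - \sqrt{345 - \frac{1}{11021}} = 28570 - \sqrt{\frac{3802244}{11021}} = 28570 - \frac{2 \sqrt{10476132781}}{11021}$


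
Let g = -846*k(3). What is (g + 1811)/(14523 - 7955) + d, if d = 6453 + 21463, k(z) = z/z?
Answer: 183353253/6568 ≈ 27916.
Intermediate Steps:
k(z) = 1
g = -846 (g = -846*1 = -846)
d = 27916
(g + 1811)/(14523 - 7955) + d = (-846 + 1811)/(14523 - 7955) + 27916 = 965/6568 + 27916 = 183353253/6568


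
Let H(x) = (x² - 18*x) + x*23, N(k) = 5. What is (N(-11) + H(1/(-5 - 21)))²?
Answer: 10569001/456976 ≈ 23.128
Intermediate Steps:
H(x) = x² + 5*x (H(x) = (x² - 18*x) + 23*x = x² + 5*x)
(N(-11) + H(1/(-5 - 21)))² = (5 + (5 + 1/(-5 - 21))/(-5 - 21))² = (5 + (5 + 1/(-26))/(-26))² = (5 - (5 - 1/26)/26)² = (5 - 1/26*129/26)² = (5 - 129/676)² = (3251/676)² = 10569001/456976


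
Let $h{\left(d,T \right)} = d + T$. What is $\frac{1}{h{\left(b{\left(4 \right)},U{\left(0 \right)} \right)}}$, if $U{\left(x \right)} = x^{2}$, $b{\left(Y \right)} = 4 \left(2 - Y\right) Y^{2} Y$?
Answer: $- \frac{1}{512} \approx -0.0019531$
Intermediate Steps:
$b{\left(Y \right)} = Y^{3} \left(8 - 4 Y\right)$ ($b{\left(Y \right)} = \left(8 - 4 Y\right) Y^{2} Y = Y^{2} \left(8 - 4 Y\right) Y = Y^{3} \left(8 - 4 Y\right)$)
$h{\left(d,T \right)} = T + d$
$\frac{1}{h{\left(b{\left(4 \right)},U{\left(0 \right)} \right)}} = \frac{1}{0^{2} + 4 \cdot 4^{3} \left(2 - 4\right)} = \frac{1}{0 + 4 \cdot 64 \left(2 - 4\right)} = \frac{1}{0 + 4 \cdot 64 \left(-2\right)} = \frac{1}{0 - 512} = \frac{1}{-512} = - \frac{1}{512}$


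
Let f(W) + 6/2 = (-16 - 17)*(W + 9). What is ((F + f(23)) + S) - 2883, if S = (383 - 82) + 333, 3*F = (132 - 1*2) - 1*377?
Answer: -10171/3 ≈ -3390.3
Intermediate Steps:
f(W) = -300 - 33*W (f(W) = -3 + (-16 - 17)*(W + 9) = -3 - 33*(9 + W) = -3 + (-297 - 33*W) = -300 - 33*W)
F = -247/3 (F = ((132 - 1*2) - 1*377)/3 = ((132 - 2) - 377)/3 = (130 - 377)/3 = (⅓)*(-247) = -247/3 ≈ -82.333)
S = 634 (S = 301 + 333 = 634)
((F + f(23)) + S) - 2883 = ((-247/3 + (-300 - 33*23)) + 634) - 2883 = ((-247/3 + (-300 - 759)) + 634) - 2883 = ((-247/3 - 1059) + 634) - 2883 = (-3424/3 + 634) - 2883 = -1522/3 - 2883 = -10171/3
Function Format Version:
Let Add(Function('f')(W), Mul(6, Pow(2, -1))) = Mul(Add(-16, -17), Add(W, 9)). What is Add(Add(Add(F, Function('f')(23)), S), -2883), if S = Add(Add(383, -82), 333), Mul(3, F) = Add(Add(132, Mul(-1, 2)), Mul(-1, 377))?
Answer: Rational(-10171, 3) ≈ -3390.3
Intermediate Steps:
Function('f')(W) = Add(-300, Mul(-33, W)) (Function('f')(W) = Add(-3, Mul(Add(-16, -17), Add(W, 9))) = Add(-3, Mul(-33, Add(9, W))) = Add(-3, Add(-297, Mul(-33, W))) = Add(-300, Mul(-33, W)))
F = Rational(-247, 3) (F = Mul(Rational(1, 3), Add(Add(132, Mul(-1, 2)), Mul(-1, 377))) = Mul(Rational(1, 3), Add(Add(132, -2), -377)) = Mul(Rational(1, 3), Add(130, -377)) = Mul(Rational(1, 3), -247) = Rational(-247, 3) ≈ -82.333)
S = 634 (S = Add(301, 333) = 634)
Add(Add(Add(F, Function('f')(23)), S), -2883) = Add(Add(Add(Rational(-247, 3), Add(-300, Mul(-33, 23))), 634), -2883) = Add(Add(Add(Rational(-247, 3), Add(-300, -759)), 634), -2883) = Add(Add(Add(Rational(-247, 3), -1059), 634), -2883) = Add(Add(Rational(-3424, 3), 634), -2883) = Add(Rational(-1522, 3), -2883) = Rational(-10171, 3)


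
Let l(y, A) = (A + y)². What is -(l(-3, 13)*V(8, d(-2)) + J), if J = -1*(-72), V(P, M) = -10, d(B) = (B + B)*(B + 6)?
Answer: 928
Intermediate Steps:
d(B) = 2*B*(6 + B) (d(B) = (2*B)*(6 + B) = 2*B*(6 + B))
J = 72
-(l(-3, 13)*V(8, d(-2)) + J) = -((13 - 3)²*(-10) + 72) = -(10²*(-10) + 72) = -(100*(-10) + 72) = -(-1000 + 72) = -1*(-928) = 928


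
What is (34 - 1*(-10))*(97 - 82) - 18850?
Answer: -18190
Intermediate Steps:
(34 - 1*(-10))*(97 - 82) - 18850 = (34 + 10)*15 - 18850 = 44*15 - 18850 = 660 - 18850 = -18190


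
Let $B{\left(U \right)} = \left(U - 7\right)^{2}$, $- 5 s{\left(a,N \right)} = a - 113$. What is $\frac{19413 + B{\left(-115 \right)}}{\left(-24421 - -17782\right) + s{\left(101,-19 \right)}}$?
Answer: $- \frac{171485}{33183} \approx -5.1679$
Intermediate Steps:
$s{\left(a,N \right)} = \frac{113}{5} - \frac{a}{5}$ ($s{\left(a,N \right)} = - \frac{a - 113}{5} = - \frac{-113 + a}{5} = \frac{113}{5} - \frac{a}{5}$)
$B{\left(U \right)} = \left(-7 + U\right)^{2}$
$\frac{19413 + B{\left(-115 \right)}}{\left(-24421 - -17782\right) + s{\left(101,-19 \right)}} = \frac{19413 + \left(-7 - 115\right)^{2}}{\left(-24421 - -17782\right) + \left(\frac{113}{5} - \frac{101}{5}\right)} = \frac{19413 + \left(-122\right)^{2}}{\left(-24421 + 17782\right) + \left(\frac{113}{5} - \frac{101}{5}\right)} = \frac{19413 + 14884}{-6639 + \frac{12}{5}} = \frac{34297}{- \frac{33183}{5}} = 34297 \left(- \frac{5}{33183}\right) = - \frac{171485}{33183}$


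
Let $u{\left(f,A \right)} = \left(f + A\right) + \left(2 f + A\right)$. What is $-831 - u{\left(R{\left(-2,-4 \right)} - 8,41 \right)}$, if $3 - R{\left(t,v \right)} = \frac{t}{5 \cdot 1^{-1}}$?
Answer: $- \frac{4496}{5} \approx -899.2$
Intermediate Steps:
$R{\left(t,v \right)} = 3 - \frac{t}{5}$ ($R{\left(t,v \right)} = 3 - \frac{t}{5 \cdot 1^{-1}} = 3 - \frac{t}{5 \cdot 1} = 3 - \frac{t}{5}$)
$u{\left(f,A \right)} = 2 A + 3 f$ ($u{\left(f,A \right)} = \left(A + f\right) + \left(A + 2 f\right) = 2 A + 3 f$)
$-831 - u{\left(R{\left(-2,-4 \right)} - 8,41 \right)} = -831 - \left(2 \cdot 41 + 3 \left(\left(3 - - \frac{2}{5}\right) - 8\right)\right) = -831 - \left(82 + 3 \left(\left(3 + \frac{2}{5}\right) - 8\right)\right) = -831 - \left(82 + 3 \left(\frac{17}{5} - 8\right)\right) = -831 - \left(82 + 3 \left(- \frac{23}{5}\right)\right) = -831 - \left(82 - \frac{69}{5}\right) = -831 - \frac{341}{5} = - \frac{4496}{5}$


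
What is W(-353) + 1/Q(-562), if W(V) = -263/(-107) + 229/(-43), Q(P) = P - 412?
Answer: -12855557/4481374 ≈ -2.8687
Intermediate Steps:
Q(P) = -412 + P
W(V) = -13194/4601 (W(V) = -263*(-1/107) + 229*(-1/43) = 263/107 - 229/43 = -13194/4601)
W(-353) + 1/Q(-562) = -13194/4601 + 1/(-412 - 562) = -13194/4601 + 1/(-974) = -13194/4601 - 1/974 = -12855557/4481374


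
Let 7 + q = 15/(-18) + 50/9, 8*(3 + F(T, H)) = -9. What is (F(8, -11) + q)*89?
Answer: -41029/72 ≈ -569.85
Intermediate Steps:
F(T, H) = -33/8 (F(T, H) = -3 + (1/8)*(-9) = -3 - 9/8 = -33/8)
q = -41/18 (q = -7 + (15/(-18) + 50/9) = -7 + (15*(-1/18) + 50*(1/9)) = -7 + (-5/6 + 50/9) = -7 + 85/18 = -41/18 ≈ -2.2778)
(F(8, -11) + q)*89 = (-33/8 - 41/18)*89 = -461/72*89 = -41029/72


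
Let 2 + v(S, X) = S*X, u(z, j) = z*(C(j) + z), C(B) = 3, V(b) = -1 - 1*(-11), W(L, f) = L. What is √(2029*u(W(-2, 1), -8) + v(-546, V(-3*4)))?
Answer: 4*I*√595 ≈ 97.57*I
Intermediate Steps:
V(b) = 10 (V(b) = -1 + 11 = 10)
u(z, j) = z*(3 + z)
v(S, X) = -2 + S*X
√(2029*u(W(-2, 1), -8) + v(-546, V(-3*4))) = √(2029*(-2*(3 - 2)) + (-2 - 546*10)) = √(2029*(-2*1) + (-2 - 5460)) = √(2029*(-2) - 5462) = √(-4058 - 5462) = √(-9520) = 4*I*√595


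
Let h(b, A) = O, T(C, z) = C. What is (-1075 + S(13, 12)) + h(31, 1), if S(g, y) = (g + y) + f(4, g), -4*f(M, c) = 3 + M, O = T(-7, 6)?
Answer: -4235/4 ≈ -1058.8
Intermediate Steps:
O = -7
h(b, A) = -7
f(M, c) = -3/4 - M/4 (f(M, c) = -(3 + M)/4 = -3/4 - M/4)
S(g, y) = -7/4 + g + y (S(g, y) = (g + y) + (-3/4 - 1/4*4) = (g + y) + (-3/4 - 1) = (g + y) - 7/4 = -7/4 + g + y)
(-1075 + S(13, 12)) + h(31, 1) = (-1075 + (-7/4 + 13 + 12)) - 7 = (-1075 + 93/4) - 7 = -4207/4 - 7 = -4235/4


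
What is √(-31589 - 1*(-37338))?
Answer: √5749 ≈ 75.822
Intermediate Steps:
√(-31589 - 1*(-37338)) = √(-31589 + 37338) = √5749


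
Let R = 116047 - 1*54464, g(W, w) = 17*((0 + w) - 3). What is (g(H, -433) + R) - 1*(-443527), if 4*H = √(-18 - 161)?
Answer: 497698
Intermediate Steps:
H = I*√179/4 (H = √(-18 - 161)/4 = √(-179)/4 = (I*√179)/4 = I*√179/4 ≈ 3.3448*I)
g(W, w) = -51 + 17*w (g(W, w) = 17*(w - 3) = 17*(-3 + w) = -51 + 17*w)
R = 61583 (R = 116047 - 54464 = 61583)
(g(H, -433) + R) - 1*(-443527) = ((-51 + 17*(-433)) + 61583) - 1*(-443527) = ((-51 - 7361) + 61583) + 443527 = (-7412 + 61583) + 443527 = 54171 + 443527 = 497698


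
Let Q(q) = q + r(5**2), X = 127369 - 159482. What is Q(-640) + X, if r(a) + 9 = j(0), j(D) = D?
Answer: -32762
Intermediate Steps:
r(a) = -9 (r(a) = -9 + 0 = -9)
X = -32113
Q(q) = -9 + q (Q(q) = q - 9 = -9 + q)
Q(-640) + X = (-9 - 640) - 32113 = -649 - 32113 = -32762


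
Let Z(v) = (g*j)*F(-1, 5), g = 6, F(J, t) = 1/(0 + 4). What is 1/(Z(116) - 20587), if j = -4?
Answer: -1/20593 ≈ -4.8560e-5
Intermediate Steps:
F(J, t) = ¼ (F(J, t) = 1/4 = ¼)
Z(v) = -6 (Z(v) = (6*(-4))*(¼) = -24*¼ = -6)
1/(Z(116) - 20587) = 1/(-6 - 20587) = 1/(-20593) = -1/20593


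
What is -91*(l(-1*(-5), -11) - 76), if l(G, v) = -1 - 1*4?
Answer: 7371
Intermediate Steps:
l(G, v) = -5 (l(G, v) = -1 - 4 = -5)
-91*(l(-1*(-5), -11) - 76) = -91*(-5 - 76) = -91*(-81) = 7371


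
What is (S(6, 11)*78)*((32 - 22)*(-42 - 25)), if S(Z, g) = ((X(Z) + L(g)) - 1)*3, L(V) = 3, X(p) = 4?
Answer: -940680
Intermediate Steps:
S(Z, g) = 18 (S(Z, g) = ((4 + 3) - 1)*3 = (7 - 1)*3 = 6*3 = 18)
(S(6, 11)*78)*((32 - 22)*(-42 - 25)) = (18*78)*((32 - 22)*(-42 - 25)) = 1404*(10*(-67)) = 1404*(-670) = -940680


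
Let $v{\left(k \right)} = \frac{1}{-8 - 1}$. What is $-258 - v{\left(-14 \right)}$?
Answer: $- \frac{2321}{9} \approx -257.89$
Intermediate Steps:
$v{\left(k \right)} = - \frac{1}{9}$ ($v{\left(k \right)} = \frac{1}{-9} = - \frac{1}{9}$)
$-258 - v{\left(-14 \right)} = -258 - - \frac{1}{9} = -258 + \frac{1}{9} = - \frac{2321}{9}$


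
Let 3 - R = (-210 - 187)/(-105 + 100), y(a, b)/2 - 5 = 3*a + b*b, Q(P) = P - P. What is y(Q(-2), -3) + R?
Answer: -242/5 ≈ -48.400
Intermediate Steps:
Q(P) = 0
y(a, b) = 10 + 2*b² + 6*a (y(a, b) = 10 + 2*(3*a + b*b) = 10 + 2*(3*a + b²) = 10 + 2*(b² + 3*a) = 10 + (2*b² + 6*a) = 10 + 2*b² + 6*a)
R = -382/5 (R = 3 - (-210 - 187)/(-105 + 100) = 3 - (-397)/(-5) = 3 - (-397)*(-1)/5 = 3 - 1*397/5 = 3 - 397/5 = -382/5 ≈ -76.400)
y(Q(-2), -3) + R = (10 + 2*(-3)² + 6*0) - 382/5 = (10 + 2*9 + 0) - 382/5 = (10 + 18 + 0) - 382/5 = 28 - 382/5 = -242/5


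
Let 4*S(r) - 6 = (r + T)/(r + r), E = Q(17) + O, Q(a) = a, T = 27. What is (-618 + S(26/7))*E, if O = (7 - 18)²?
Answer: -8833173/104 ≈ -84934.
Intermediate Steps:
O = 121 (O = (-11)² = 121)
E = 138 (E = 17 + 121 = 138)
S(r) = 3/2 + (27 + r)/(8*r) (S(r) = 3/2 + ((r + 27)/(r + r))/4 = 3/2 + ((27 + r)/((2*r)))/4 = 3/2 + ((27 + r)*(1/(2*r)))/4 = 3/2 + ((27 + r)/(2*r))/4 = 3/2 + (27 + r)/(8*r))
(-618 + S(26/7))*E = (-618 + (27 + 13*(26/7))/(8*((26/7))))*138 = (-618 + (27 + 13*(26*(⅐)))/(8*((26*(⅐)))))*138 = (-618 + (27 + 13*(26/7))/(8*(26/7)))*138 = (-618 + (⅛)*(7/26)*(27 + 338/7))*138 = (-618 + (⅛)*(7/26)*(527/7))*138 = (-618 + 527/208)*138 = -128017/208*138 = -8833173/104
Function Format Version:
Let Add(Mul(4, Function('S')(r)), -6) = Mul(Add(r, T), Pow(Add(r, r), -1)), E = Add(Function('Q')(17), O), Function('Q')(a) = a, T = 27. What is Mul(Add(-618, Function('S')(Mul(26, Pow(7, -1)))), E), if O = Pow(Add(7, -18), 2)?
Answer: Rational(-8833173, 104) ≈ -84934.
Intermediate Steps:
O = 121 (O = Pow(-11, 2) = 121)
E = 138 (E = Add(17, 121) = 138)
Function('S')(r) = Add(Rational(3, 2), Mul(Rational(1, 8), Pow(r, -1), Add(27, r))) (Function('S')(r) = Add(Rational(3, 2), Mul(Rational(1, 4), Mul(Add(r, 27), Pow(Add(r, r), -1)))) = Add(Rational(3, 2), Mul(Rational(1, 4), Mul(Add(27, r), Pow(Mul(2, r), -1)))) = Add(Rational(3, 2), Mul(Rational(1, 4), Mul(Add(27, r), Mul(Rational(1, 2), Pow(r, -1))))) = Add(Rational(3, 2), Mul(Rational(1, 4), Mul(Rational(1, 2), Pow(r, -1), Add(27, r)))) = Add(Rational(3, 2), Mul(Rational(1, 8), Pow(r, -1), Add(27, r))))
Mul(Add(-618, Function('S')(Mul(26, Pow(7, -1)))), E) = Mul(Add(-618, Mul(Rational(1, 8), Pow(Mul(26, Pow(7, -1)), -1), Add(27, Mul(13, Mul(26, Pow(7, -1)))))), 138) = Mul(Add(-618, Mul(Rational(1, 8), Pow(Mul(26, Rational(1, 7)), -1), Add(27, Mul(13, Mul(26, Rational(1, 7)))))), 138) = Mul(Add(-618, Mul(Rational(1, 8), Pow(Rational(26, 7), -1), Add(27, Mul(13, Rational(26, 7))))), 138) = Mul(Add(-618, Mul(Rational(1, 8), Rational(7, 26), Add(27, Rational(338, 7)))), 138) = Mul(Add(-618, Mul(Rational(1, 8), Rational(7, 26), Rational(527, 7))), 138) = Mul(Add(-618, Rational(527, 208)), 138) = Mul(Rational(-128017, 208), 138) = Rational(-8833173, 104)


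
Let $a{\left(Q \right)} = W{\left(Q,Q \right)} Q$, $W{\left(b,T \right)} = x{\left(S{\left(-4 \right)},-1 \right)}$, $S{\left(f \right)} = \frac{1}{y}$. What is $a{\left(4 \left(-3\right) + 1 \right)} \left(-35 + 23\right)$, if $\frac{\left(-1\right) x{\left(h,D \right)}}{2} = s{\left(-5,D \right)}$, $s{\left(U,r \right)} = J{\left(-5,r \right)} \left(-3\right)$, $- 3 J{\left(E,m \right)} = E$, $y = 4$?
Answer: $1320$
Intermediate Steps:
$S{\left(f \right)} = \frac{1}{4}$
$J{\left(E,m \right)} = - \frac{E}{3}$
$s{\left(U,r \right)} = -5$ ($s{\left(U,r \right)} = \left(- \frac{1}{3}\right) \left(-5\right) \left(-3\right) = \frac{5}{3} \left(-3\right) = -5$)
$x{\left(h,D \right)} = 10$ ($x{\left(h,D \right)} = \left(-2\right) \left(-5\right) = 10$)
$W{\left(b,T \right)} = 10$
$a{\left(Q \right)} = 10 Q$
$a{\left(4 \left(-3\right) + 1 \right)} \left(-35 + 23\right) = 10 \left(4 \left(-3\right) + 1\right) \left(-35 + 23\right) = 10 \left(-12 + 1\right) \left(-12\right) = 10 \left(-11\right) \left(-12\right) = \left(-110\right) \left(-12\right) = 1320$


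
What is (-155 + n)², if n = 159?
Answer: 16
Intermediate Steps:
(-155 + n)² = (-155 + 159)² = 4² = 16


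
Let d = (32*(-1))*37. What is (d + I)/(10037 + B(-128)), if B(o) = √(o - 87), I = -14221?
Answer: -51539995/33580528 + 5135*I*√215/33580528 ≈ -1.5348 + 0.0022422*I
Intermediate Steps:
B(o) = √(-87 + o)
d = -1184 (d = -32*37 = -1184)
(d + I)/(10037 + B(-128)) = (-1184 - 14221)/(10037 + √(-87 - 128)) = -15405/(10037 + √(-215)) = -15405/(10037 + I*√215)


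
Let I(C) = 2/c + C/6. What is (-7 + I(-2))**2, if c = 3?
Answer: 400/9 ≈ 44.444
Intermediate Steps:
I(C) = 2/3 + C/6
(-7 + I(-2))**2 = (-7 + (2/3 + (1/6)*(-2)))**2 = (-7 + (2/3 - 1/3))**2 = (-7 + 1/3)**2 = (-20/3)**2 = 400/9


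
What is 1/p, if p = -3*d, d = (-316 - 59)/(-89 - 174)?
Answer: -263/1125 ≈ -0.23378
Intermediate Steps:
d = 375/263 (d = -375/(-263) = -375*(-1/263) = 375/263 ≈ 1.4259)
p = -1125/263 (p = -3*375/263 = -1125/263 ≈ -4.2776)
1/p = 1/(-1125/263) = -263/1125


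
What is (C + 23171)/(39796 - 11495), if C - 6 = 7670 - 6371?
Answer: 24476/28301 ≈ 0.86485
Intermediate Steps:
C = 1305 (C = 6 + (7670 - 6371) = 6 + 1299 = 1305)
(C + 23171)/(39796 - 11495) = (1305 + 23171)/(39796 - 11495) = 24476/28301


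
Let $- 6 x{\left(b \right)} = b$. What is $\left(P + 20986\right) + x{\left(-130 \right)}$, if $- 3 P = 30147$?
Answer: $\frac{32876}{3} \approx 10959.0$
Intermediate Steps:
$P = -10049$ ($P = \left(- \frac{1}{3}\right) 30147 = -10049$)
$x{\left(b \right)} = - \frac{b}{6}$
$\left(P + 20986\right) + x{\left(-130 \right)} = \left(-10049 + 20986\right) - - \frac{65}{3} = 10937 + \frac{65}{3} = \frac{32876}{3}$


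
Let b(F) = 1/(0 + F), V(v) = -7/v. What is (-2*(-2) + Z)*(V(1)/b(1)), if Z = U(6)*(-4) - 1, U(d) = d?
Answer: 147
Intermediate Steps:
Z = -25 (Z = 6*(-4) - 1 = -24 - 1 = -25)
b(F) = 1/F
(-2*(-2) + Z)*(V(1)/b(1)) = (-2*(-2) - 25)*((-7/1)/(1/1)) = (4 - 25)*(-7*1/1) = -(-147) = -21*(-7) = 147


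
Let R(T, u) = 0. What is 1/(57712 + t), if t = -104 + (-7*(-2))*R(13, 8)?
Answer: 1/57608 ≈ 1.7359e-5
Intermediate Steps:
t = -104 (t = -104 - 7*(-2)*0 = -104 + 14*0 = -104 + 0 = -104)
1/(57712 + t) = 1/(57712 - 104) = 1/57608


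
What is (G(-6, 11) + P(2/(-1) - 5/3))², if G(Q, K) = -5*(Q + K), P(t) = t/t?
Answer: 576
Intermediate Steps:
P(t) = 1
G(Q, K) = -5*K - 5*Q (G(Q, K) = -5*(K + Q) = -5*K - 5*Q)
(G(-6, 11) + P(2/(-1) - 5/3))² = ((-5*11 - 5*(-6)) + 1)² = ((-55 + 30) + 1)² = (-25 + 1)² = (-24)² = 576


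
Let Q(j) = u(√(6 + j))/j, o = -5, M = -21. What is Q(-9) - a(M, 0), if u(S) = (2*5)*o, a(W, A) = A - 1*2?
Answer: 68/9 ≈ 7.5556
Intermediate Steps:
a(W, A) = -2 + A (a(W, A) = A - 2 = -2 + A)
u(S) = -50 (u(S) = (2*5)*(-5) = 10*(-5) = -50)
Q(j) = -50/j
Q(-9) - a(M, 0) = -50/(-9) - (-2 + 0) = -50*(-⅑) - 1*(-2) = 50/9 + 2 = 68/9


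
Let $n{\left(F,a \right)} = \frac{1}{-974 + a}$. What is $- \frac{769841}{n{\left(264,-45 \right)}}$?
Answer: $784467979$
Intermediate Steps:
$- \frac{769841}{n{\left(264,-45 \right)}} = - \frac{769841}{\frac{1}{-974 - 45}} = - \frac{769841}{\frac{1}{-1019}} = - \frac{769841}{- \frac{1}{1019}} = \left(-769841\right) \left(-1019\right) = 784467979$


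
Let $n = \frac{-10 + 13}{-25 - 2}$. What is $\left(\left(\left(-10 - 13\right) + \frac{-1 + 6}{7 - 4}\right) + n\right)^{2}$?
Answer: $\frac{37249}{81} \approx 459.86$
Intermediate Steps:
$n = - \frac{1}{9}$ ($n = \frac{3}{-25 - 2} = \frac{3}{-27} = 3 \left(- \frac{1}{27}\right) = - \frac{1}{9} \approx -0.11111$)
$\left(\left(\left(-10 - 13\right) + \frac{-1 + 6}{7 - 4}\right) + n\right)^{2} = \left(\left(\left(-10 - 13\right) + \frac{-1 + 6}{7 - 4}\right) - \frac{1}{9}\right)^{2} = \left(\left(-23 + \frac{5}{3}\right) - \frac{1}{9}\right)^{2} = \left(- \frac{64}{3} - \frac{1}{9}\right)^{2} = \left(- \frac{193}{9}\right)^{2} = \frac{37249}{81}$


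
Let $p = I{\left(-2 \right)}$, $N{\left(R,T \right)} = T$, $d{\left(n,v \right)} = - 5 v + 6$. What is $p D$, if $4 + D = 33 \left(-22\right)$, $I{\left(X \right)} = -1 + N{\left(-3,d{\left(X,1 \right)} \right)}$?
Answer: $0$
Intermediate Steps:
$d{\left(n,v \right)} = 6 - 5 v$
$I{\left(X \right)} = 0$ ($I{\left(X \right)} = -1 + \left(6 - 5\right) = -1 + 1 = 0$)
$D = -730$ ($D = -4 + 33 \left(-22\right) = -4 - 726 = -730$)
$p = 0$
$p D = 0 \left(-730\right) = 0$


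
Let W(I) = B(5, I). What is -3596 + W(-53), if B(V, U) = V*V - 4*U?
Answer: -3359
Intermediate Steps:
B(V, U) = V² - 4*U
W(I) = 25 - 4*I (W(I) = 5² - 4*I = 25 - 4*I)
-3596 + W(-53) = -3596 + (25 - 4*(-53)) = -3596 + (25 + 212) = -3596 + 237 = -3359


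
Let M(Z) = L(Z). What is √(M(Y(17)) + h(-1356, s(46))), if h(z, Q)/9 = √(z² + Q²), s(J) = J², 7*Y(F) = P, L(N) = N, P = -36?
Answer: 6*√(-7 + 49*√394762)/7 ≈ 150.38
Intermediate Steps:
Y(F) = -36/7 (Y(F) = (⅐)*(-36) = -36/7)
M(Z) = Z
h(z, Q) = 9*√(Q² + z²) (h(z, Q) = 9*√(z² + Q²) = 9*√(Q² + z²))
√(M(Y(17)) + h(-1356, s(46))) = √(-36/7 + 9*√((46²)² + (-1356)²)) = √(-36/7 + 9*√(2116² + 1838736)) = √(-36/7 + 9*√(4477456 + 1838736)) = √(-36/7 + 9*√6316192) = √(-36/7 + 9*(4*√394762)) = √(-36/7 + 36*√394762)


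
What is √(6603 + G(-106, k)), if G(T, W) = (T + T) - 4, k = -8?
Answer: √6387 ≈ 79.919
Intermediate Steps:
G(T, W) = -4 + 2*T (G(T, W) = 2*T - 4 = -4 + 2*T)
√(6603 + G(-106, k)) = √(6603 + (-4 + 2*(-106))) = √(6603 + (-4 - 212)) = √(6603 - 216) = √6387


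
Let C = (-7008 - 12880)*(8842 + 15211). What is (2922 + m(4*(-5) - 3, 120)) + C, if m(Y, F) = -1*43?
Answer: -478363185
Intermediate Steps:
C = -478366064 (C = -19888*24053 = -478366064)
m(Y, F) = -43
(2922 + m(4*(-5) - 3, 120)) + C = (2922 - 43) - 478366064 = 2879 - 478366064 = -478363185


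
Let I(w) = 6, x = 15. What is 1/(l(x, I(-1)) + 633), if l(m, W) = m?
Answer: 1/648 ≈ 0.0015432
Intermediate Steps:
1/(l(x, I(-1)) + 633) = 1/(15 + 633) = 1/648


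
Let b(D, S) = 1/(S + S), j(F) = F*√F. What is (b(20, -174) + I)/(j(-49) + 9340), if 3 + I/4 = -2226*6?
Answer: -43421027215/7599732663 - 6378335047*I/30398930652 ≈ -5.7135 - 0.20982*I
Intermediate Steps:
j(F) = F^(3/2)
b(D, S) = 1/(2*S)
I = -53436 (I = -12 + 4*(-2226*6) = -12 + 4*(-13356) = -12 - 53424 = -53436)
(b(20, -174) + I)/(j(-49) + 9340) = ((½)/(-174) - 53436)/((-49)^(3/2) + 9340) = ((½)*(-1/174) - 53436)/(-343*I + 9340) = (-1/348 - 53436)/(9340 - 343*I) = -18595729*(9340 + 343*I)/30398930652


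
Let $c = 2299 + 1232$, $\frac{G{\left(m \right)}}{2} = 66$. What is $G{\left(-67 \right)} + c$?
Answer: $3663$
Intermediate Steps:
$G{\left(m \right)} = 132$ ($G{\left(m \right)} = 2 \cdot 66 = 132$)
$c = 3531$
$G{\left(-67 \right)} + c = 132 + 3531 = 3663$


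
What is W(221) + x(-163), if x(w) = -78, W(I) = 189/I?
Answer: -17049/221 ≈ -77.145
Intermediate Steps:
W(221) + x(-163) = 189/221 - 78 = -17049/221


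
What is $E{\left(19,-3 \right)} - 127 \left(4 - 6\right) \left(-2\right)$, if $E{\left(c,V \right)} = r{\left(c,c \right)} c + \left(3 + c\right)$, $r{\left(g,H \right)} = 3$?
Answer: $-429$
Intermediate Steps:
$E{\left(c,V \right)} = 3 + 4 c$ ($E{\left(c,V \right)} = 3 c + \left(3 + c\right) = 3 + 4 c$)
$E{\left(19,-3 \right)} - 127 \left(4 - 6\right) \left(-2\right) = \left(3 + 4 \cdot 19\right) - 127 \left(4 - 6\right) \left(-2\right) = \left(3 + 76\right) - 127 \left(\left(-2\right) \left(-2\right)\right) = 79 - 508 = -429$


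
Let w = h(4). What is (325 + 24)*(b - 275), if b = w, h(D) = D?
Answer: -94579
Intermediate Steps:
w = 4
b = 4
(325 + 24)*(b - 275) = (325 + 24)*(4 - 275) = 349*(-271) = -94579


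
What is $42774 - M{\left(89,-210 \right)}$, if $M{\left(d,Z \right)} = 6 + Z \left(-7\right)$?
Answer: $41298$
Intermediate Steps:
$M{\left(d,Z \right)} = 6 - 7 Z$
$42774 - M{\left(89,-210 \right)} = 42774 - \left(6 - -1470\right) = 42774 - \left(6 + 1470\right) = 42774 - 1476 = 41298$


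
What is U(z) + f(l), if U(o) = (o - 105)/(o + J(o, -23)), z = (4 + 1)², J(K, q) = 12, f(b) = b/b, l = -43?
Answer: -43/37 ≈ -1.1622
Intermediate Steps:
f(b) = 1
z = 25 (z = 5² = 25)
U(o) = (-105 + o)/(12 + o) (U(o) = (o - 105)/(o + 12) = (-105 + o)/(12 + o))
U(z) + f(l) = (-105 + 25)/(12 + 25) + 1 = -80/37 + 1 = -43/37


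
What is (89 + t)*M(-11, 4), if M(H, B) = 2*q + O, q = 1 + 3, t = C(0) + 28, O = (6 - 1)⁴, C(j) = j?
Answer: 74061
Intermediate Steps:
O = 625 (O = 5⁴ = 625)
t = 28 (t = 0 + 28 = 28)
q = 4
M(H, B) = 633 (M(H, B) = 2*4 + 625 = 8 + 625 = 633)
(89 + t)*M(-11, 4) = (89 + 28)*633 = 117*633 = 74061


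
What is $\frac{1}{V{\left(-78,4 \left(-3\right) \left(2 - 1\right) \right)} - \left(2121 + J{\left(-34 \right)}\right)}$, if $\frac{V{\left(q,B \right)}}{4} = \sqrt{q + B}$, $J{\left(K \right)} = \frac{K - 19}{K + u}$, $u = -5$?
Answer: $- \frac{807027}{1713348556} - \frac{4563 i \sqrt{10}}{1713348556} \approx -0.00047102 - 8.4218 \cdot 10^{-6} i$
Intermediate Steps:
$J{\left(K \right)} = \frac{-19 + K}{-5 + K}$ ($J{\left(K \right)} = \frac{K - 19}{K - 5} = \frac{-19 + K}{-5 + K}$)
$V{\left(q,B \right)} = 4 \sqrt{B + q}$ ($V{\left(q,B \right)} = 4 \sqrt{q + B} = 4 \sqrt{B + q}$)
$\frac{1}{V{\left(-78,4 \left(-3\right) \left(2 - 1\right) \right)} - \left(2121 + J{\left(-34 \right)}\right)} = \frac{1}{4 \sqrt{4 \left(-3\right) \left(2 - 1\right) - 78} - \left(2121 + \frac{-19 - 34}{-5 - 34}\right)} = \frac{1}{4 \sqrt{\left(-12\right) 1 - 78} - \left(2121 + \frac{1}{-39} \left(-53\right)\right)} = \frac{1}{4 \sqrt{-12 - 78} - \left(2121 - - \frac{53}{39}\right)} = \frac{1}{4 \sqrt{-90} - \frac{82772}{39}} = \frac{1}{4 \cdot 3 i \sqrt{10} - \frac{82772}{39}} = \frac{1}{12 i \sqrt{10} - \frac{82772}{39}} = \frac{1}{- \frac{82772}{39} + 12 i \sqrt{10}}$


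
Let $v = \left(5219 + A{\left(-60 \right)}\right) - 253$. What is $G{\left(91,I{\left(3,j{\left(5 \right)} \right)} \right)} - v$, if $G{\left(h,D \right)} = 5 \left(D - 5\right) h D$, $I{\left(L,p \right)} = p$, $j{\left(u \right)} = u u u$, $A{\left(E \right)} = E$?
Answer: $6820094$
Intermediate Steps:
$j{\left(u \right)} = u^{3}$ ($j{\left(u \right)} = u^{2} u = u^{3}$)
$v = 4906$ ($v = \left(5219 - 60\right) - 253 = 5159 - 253 = 4906$)
$G{\left(h,D \right)} = D h \left(-25 + 5 D\right)$ ($G{\left(h,D \right)} = 5 \left(-5 + D\right) h D = \left(-25 + 5 D\right) h D = h \left(-25 + 5 D\right) D = D h \left(-25 + 5 D\right)$)
$G{\left(91,I{\left(3,j{\left(5 \right)} \right)} \right)} - v = 5 \cdot 5^{3} \cdot 91 \left(-5 + 5^{3}\right) - 4906 = 5 \cdot 125 \cdot 91 \left(-5 + 125\right) - 4906 = 5 \cdot 125 \cdot 91 \cdot 120 - 4906 = 6825000 - 4906 = 6820094$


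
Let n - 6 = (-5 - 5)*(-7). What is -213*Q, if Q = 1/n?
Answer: -213/76 ≈ -2.8026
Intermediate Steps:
n = 76 (n = 6 + (-5 - 5)*(-7) = 6 - 10*(-7) = 6 + 70 = 76)
Q = 1/76 ≈ 0.013158
-213*Q = -213*1/76 = -213/76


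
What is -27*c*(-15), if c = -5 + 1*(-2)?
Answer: -2835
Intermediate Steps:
c = -7 (c = -5 - 2 = -7)
-27*c*(-15) = -27*(-7)*(-15) = 189*(-15) = -2835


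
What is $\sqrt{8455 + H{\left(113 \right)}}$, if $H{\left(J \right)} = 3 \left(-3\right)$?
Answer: $\sqrt{8446} \approx 91.902$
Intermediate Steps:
$H{\left(J \right)} = -9$
$\sqrt{8455 + H{\left(113 \right)}} = \sqrt{8455 - 9} = \sqrt{8446}$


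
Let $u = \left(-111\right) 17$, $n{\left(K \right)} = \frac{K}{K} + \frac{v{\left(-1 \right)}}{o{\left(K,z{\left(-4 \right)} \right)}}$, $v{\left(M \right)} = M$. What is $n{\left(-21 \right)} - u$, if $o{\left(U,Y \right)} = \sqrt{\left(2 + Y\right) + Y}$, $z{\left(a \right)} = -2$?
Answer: $1888 + \frac{i \sqrt{2}}{2} \approx 1888.0 + 0.70711 i$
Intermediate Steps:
$o{\left(U,Y \right)} = \sqrt{2 + 2 Y}$
$n{\left(K \right)} = 1 + \frac{i \sqrt{2}}{2}$ ($n{\left(K \right)} = \frac{K}{K} - \frac{1}{\sqrt{2 + 2 \left(-2\right)}} = 1 - \frac{1}{\sqrt{2 - 4}} = 1 - \frac{1}{\sqrt{-2}} = 1 - \frac{1}{i \sqrt{2}} = 1 - - \frac{i \sqrt{2}}{2} = 1 + \frac{i \sqrt{2}}{2}$)
$u = -1887$
$n{\left(-21 \right)} - u = \left(1 + \frac{i \sqrt{2}}{2}\right) - -1887 = \left(1 + \frac{i \sqrt{2}}{2}\right) + 1887 = 1888 + \frac{i \sqrt{2}}{2}$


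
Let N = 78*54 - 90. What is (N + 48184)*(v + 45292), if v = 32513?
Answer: 4069668330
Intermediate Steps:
N = 4122 (N = 4212 - 90 = 4122)
(N + 48184)*(v + 45292) = (4122 + 48184)*(32513 + 45292) = 52306*77805 = 4069668330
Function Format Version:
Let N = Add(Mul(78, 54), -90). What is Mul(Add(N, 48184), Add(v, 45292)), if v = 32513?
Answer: 4069668330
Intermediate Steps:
N = 4122 (N = Add(4212, -90) = 4122)
Mul(Add(N, 48184), Add(v, 45292)) = Mul(Add(4122, 48184), Add(32513, 45292)) = Mul(52306, 77805) = 4069668330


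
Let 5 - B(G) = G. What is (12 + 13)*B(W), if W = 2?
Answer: 75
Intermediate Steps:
B(G) = 5 - G
(12 + 13)*B(W) = (12 + 13)*(5 - 1*2) = 25*(5 - 2) = 25*3 = 75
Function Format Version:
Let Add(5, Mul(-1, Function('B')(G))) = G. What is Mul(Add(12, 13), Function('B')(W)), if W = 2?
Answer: 75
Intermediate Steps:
Function('B')(G) = Add(5, Mul(-1, G))
Mul(Add(12, 13), Function('B')(W)) = Mul(Add(12, 13), Add(5, Mul(-1, 2))) = Mul(25, Add(5, -2)) = Mul(25, 3) = 75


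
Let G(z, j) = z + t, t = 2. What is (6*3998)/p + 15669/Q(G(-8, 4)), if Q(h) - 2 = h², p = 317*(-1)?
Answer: 4055529/12046 ≈ 336.67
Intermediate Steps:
p = -317
G(z, j) = 2 + z (G(z, j) = z + 2 = 2 + z)
Q(h) = 2 + h²
(6*3998)/p + 15669/Q(G(-8, 4)) = (6*3998)/(-317) + 15669/(2 + (2 - 8)²) = 23988*(-1/317) + 15669/(2 + (-6)²) = -23988/317 + 15669/(2 + 36) = -23988/317 + 15669/38 = 4055529/12046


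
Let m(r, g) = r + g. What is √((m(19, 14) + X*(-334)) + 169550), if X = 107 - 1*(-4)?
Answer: √132509 ≈ 364.02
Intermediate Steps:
m(r, g) = g + r
X = 111 (X = 107 + 4 = 111)
√((m(19, 14) + X*(-334)) + 169550) = √(((14 + 19) + 111*(-334)) + 169550) = √((33 - 37074) + 169550) = √(-37041 + 169550) = √132509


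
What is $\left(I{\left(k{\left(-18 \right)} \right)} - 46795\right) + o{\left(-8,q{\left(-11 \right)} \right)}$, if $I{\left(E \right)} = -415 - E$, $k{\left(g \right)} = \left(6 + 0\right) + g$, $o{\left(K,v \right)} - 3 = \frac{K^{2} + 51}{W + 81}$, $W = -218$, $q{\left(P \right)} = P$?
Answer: $- \frac{6465830}{137} \approx -47196.0$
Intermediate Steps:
$o{\left(K,v \right)} = \frac{360}{137} - \frac{K^{2}}{137}$ ($o{\left(K,v \right)} = 3 + \frac{K^{2} + 51}{-218 + 81} = 3 + \frac{51 + K^{2}}{-137} = 3 + \left(51 + K^{2}\right) \left(- \frac{1}{137}\right) = 3 - \left(\frac{51}{137} + \frac{K^{2}}{137}\right) = \frac{360}{137} - \frac{K^{2}}{137}$)
$k{\left(g \right)} = 6 + g$
$\left(I{\left(k{\left(-18 \right)} \right)} - 46795\right) + o{\left(-8,q{\left(-11 \right)} \right)} = \left(\left(-415 - \left(6 - 18\right)\right) - 46795\right) + \left(\frac{360}{137} - \frac{\left(-8\right)^{2}}{137}\right) = \left(\left(-415 - -12\right) - 46795\right) + \left(\frac{360}{137} - \frac{64}{137}\right) = \left(\left(-415 + 12\right) - 46795\right) + \left(\frac{360}{137} - \frac{64}{137}\right) = \left(-403 - 46795\right) + \frac{296}{137} = -47198 + \frac{296}{137} = - \frac{6465830}{137}$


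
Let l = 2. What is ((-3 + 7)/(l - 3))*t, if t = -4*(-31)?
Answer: -496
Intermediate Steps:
t = 124
((-3 + 7)/(l - 3))*t = ((-3 + 7)/(2 - 3))*124 = (4/(-1))*124 = (4*(-1))*124 = -4*124 = -496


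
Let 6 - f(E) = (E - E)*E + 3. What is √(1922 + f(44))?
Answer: 5*√77 ≈ 43.875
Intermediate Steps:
f(E) = 3 (f(E) = 6 - ((E - E)*E + 3) = 6 - (0*E + 3) = 6 - (0 + 3) = 6 - 1*3 = 6 - 3 = 3)
√(1922 + f(44)) = √(1922 + 3) = √1925 = 5*√77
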